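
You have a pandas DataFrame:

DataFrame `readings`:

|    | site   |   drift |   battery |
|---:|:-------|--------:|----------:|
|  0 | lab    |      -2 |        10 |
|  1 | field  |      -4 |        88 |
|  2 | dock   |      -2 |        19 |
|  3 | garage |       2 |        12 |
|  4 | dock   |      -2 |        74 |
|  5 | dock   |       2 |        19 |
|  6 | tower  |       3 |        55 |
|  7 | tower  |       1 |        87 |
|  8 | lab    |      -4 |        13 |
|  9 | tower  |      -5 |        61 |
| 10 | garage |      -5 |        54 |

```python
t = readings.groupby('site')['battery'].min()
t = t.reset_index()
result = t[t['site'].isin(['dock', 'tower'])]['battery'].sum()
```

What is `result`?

74

group by site, min of battery:
site
dock      19
field     88
garage    12
lab       10
tower     55
Name: battery, dtype: int64
reset_index():
     site  battery
0    dock       19
1   field       88
2  garage       12
3     lab       10
4   tower       55
filter rows where site in ['dock', 'tower']:
    site  battery
0   dock       19
4  tower       55
So sum() = 74.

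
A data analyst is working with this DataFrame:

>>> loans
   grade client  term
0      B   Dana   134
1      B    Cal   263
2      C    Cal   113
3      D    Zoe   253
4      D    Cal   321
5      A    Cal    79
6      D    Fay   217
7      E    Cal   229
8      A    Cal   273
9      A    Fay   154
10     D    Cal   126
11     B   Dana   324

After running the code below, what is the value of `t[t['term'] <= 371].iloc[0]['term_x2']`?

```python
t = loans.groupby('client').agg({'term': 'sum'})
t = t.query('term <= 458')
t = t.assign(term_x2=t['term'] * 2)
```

group by client, sum of term:
        term
client      
Cal     1404
Dana     458
Fay      371
Zoe      253
filter rows where term <= 458:
        term
client      
Dana     458
Fay      371
Zoe      253
add column term_x2 = t['term'] * 2:
        term  term_x2
client               
Dana     458      916
Fay      371      742
Zoe      253      506
filter rows where term <= 371:
        term  term_x2
client               
Fay      371      742
Zoe      253      506
The value at position 0, column 'term_x2' is 742.

742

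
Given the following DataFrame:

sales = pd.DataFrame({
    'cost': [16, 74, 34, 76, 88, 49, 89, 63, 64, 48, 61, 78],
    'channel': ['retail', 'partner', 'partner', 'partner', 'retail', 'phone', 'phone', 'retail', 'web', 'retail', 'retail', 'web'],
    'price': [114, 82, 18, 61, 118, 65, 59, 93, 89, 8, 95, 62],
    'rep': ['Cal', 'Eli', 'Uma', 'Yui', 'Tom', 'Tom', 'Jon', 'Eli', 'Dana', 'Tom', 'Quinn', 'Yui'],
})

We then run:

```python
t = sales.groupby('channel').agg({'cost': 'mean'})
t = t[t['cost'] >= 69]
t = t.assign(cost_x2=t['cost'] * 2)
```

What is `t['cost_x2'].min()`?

group by channel, mean of cost:
              cost
channel           
partner  61.333333
phone    69.000000
retail   55.200000
web      71.000000
filter rows where cost >= 69:
         cost
channel      
phone    69.0
web      71.0
add column cost_x2 = t['cost'] * 2:
         cost  cost_x2
channel               
phone    69.0    138.0
web      71.0    142.0
Reading off the min of column 'cost_x2', we get 138.0.

138.0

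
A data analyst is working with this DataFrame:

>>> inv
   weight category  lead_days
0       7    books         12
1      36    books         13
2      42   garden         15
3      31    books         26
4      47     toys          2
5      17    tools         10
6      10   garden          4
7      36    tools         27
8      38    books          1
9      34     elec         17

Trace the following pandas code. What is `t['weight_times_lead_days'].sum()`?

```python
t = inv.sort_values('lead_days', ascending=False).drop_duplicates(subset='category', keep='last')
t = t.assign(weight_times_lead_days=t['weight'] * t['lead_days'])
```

920

sort by lead_days descending:
   weight category  lead_days
7      36    tools         27
3      31    books         26
9      34     elec         17
2      42   garden         15
1      36    books         13
0       7    books         12
5      17    tools         10
6      10   garden          4
4      47     toys          2
8      38    books          1
drop duplicate category (keep=last):
   weight category  lead_days
9      34     elec         17
5      17    tools         10
6      10   garden          4
4      47     toys          2
8      38    books          1
add column weight_times_lead_days = t['weight'] * t['lead_days']:
   weight category  lead_days  weight_times_lead_days
9      34     elec         17                     578
5      17    tools         10                     170
6      10   garden          4                      40
4      47     toys          2                      94
8      38    books          1                      38
sum of column 'weight_times_lead_days' → 920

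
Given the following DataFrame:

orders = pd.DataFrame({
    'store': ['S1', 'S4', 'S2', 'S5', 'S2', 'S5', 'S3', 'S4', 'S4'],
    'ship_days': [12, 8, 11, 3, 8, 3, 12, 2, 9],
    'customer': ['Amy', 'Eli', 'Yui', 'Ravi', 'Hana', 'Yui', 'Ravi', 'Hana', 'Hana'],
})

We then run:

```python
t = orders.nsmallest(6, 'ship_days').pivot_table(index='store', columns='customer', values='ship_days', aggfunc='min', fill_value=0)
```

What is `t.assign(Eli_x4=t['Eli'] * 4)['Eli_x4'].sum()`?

take 6 rows with smallest ship_days:
  store  ship_days customer
7    S4          2     Hana
3    S5          3     Ravi
5    S5          3      Yui
1    S4          8      Eli
4    S2          8     Hana
8    S4          9     Hana
pivot: rows=store, cols=customer, min(ship_days):
customer  Eli  Hana  Ravi  Yui
store                         
S2          0     8     0    0
S4          8     2     0    0
S5          0     0     3    3
add column Eli_x4 = t['Eli'] * 4:
customer  Eli  Hana  Ravi  Yui  Eli_x4
store                                 
S2          0     8     0    0       0
S4          8     2     0    0      32
S5          0     0     3    3       0

32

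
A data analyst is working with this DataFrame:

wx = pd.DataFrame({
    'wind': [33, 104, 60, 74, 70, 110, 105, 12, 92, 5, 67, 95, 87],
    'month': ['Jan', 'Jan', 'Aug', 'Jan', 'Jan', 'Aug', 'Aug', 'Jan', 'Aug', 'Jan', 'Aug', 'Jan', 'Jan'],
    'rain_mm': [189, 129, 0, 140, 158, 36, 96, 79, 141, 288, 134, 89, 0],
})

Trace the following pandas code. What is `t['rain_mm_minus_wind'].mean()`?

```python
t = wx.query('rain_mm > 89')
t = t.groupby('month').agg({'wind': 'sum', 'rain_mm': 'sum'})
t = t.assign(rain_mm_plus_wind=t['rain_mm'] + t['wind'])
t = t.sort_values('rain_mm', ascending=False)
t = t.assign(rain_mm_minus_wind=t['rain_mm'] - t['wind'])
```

filter rows where rain_mm > 89:
    wind month  rain_mm
0     33   Jan      189
1    104   Jan      129
3     74   Jan      140
4     70   Jan      158
6    105   Aug       96
8     92   Aug      141
9      5   Jan      288
10    67   Aug      134
group by month: sum(wind), sum(rain_mm):
       wind  rain_mm
month               
Aug     264      371
Jan     286      904
add column rain_mm_plus_wind = t['rain_mm'] + t['wind']:
       wind  rain_mm  rain_mm_plus_wind
month                                  
Aug     264      371                635
Jan     286      904               1190
sort by rain_mm descending:
       wind  rain_mm  rain_mm_plus_wind
month                                  
Jan     286      904               1190
Aug     264      371                635
add column rain_mm_minus_wind = t['rain_mm'] - t['wind']:
       wind  rain_mm  rain_mm_plus_wind  rain_mm_minus_wind
month                                                      
Jan     286      904               1190                 618
Aug     264      371                635                 107

362.5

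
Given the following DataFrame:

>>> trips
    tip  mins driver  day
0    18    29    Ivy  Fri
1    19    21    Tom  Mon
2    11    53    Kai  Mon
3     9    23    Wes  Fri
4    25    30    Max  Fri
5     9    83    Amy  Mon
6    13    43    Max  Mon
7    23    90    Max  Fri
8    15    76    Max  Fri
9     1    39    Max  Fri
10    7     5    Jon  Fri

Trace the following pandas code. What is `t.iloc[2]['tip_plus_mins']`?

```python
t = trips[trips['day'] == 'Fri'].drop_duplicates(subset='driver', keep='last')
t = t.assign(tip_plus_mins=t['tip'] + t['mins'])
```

filter rows where day == 'Fri':
    tip  mins driver  day
0    18    29    Ivy  Fri
3     9    23    Wes  Fri
4    25    30    Max  Fri
7    23    90    Max  Fri
8    15    76    Max  Fri
9     1    39    Max  Fri
10    7     5    Jon  Fri
drop duplicate driver (keep=last):
    tip  mins driver  day
0    18    29    Ivy  Fri
3     9    23    Wes  Fri
9     1    39    Max  Fri
10    7     5    Jon  Fri
add column tip_plus_mins = t['tip'] + t['mins']:
    tip  mins driver  day  tip_plus_mins
0    18    29    Ivy  Fri             47
3     9    23    Wes  Fri             32
9     1    39    Max  Fri             40
10    7     5    Jon  Fri             12
value at position 2, column 'tip_plus_mins' → 40

40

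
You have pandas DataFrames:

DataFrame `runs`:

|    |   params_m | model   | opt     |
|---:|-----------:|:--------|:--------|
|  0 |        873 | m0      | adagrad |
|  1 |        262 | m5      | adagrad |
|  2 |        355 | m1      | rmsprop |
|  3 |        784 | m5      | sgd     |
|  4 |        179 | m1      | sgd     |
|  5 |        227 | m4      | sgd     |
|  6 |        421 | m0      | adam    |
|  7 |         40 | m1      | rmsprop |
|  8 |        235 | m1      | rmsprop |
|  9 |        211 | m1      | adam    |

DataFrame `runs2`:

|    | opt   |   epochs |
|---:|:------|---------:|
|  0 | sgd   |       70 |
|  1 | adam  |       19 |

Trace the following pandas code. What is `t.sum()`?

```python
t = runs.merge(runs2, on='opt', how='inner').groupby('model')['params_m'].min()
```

1611

merge on 'opt' (how='inner') → 5 rows:
   params_m model   opt  epochs
0       784    m5   sgd      70
1       179    m1   sgd      70
2       227    m4   sgd      70
3       421    m0  adam      19
4       211    m1  adam      19
group by model, min of params_m:
model
m0    421
m1    179
m4    227
m5    784
Name: params_m, dtype: int64
Reading off the sum of the resulting series, we get 1611.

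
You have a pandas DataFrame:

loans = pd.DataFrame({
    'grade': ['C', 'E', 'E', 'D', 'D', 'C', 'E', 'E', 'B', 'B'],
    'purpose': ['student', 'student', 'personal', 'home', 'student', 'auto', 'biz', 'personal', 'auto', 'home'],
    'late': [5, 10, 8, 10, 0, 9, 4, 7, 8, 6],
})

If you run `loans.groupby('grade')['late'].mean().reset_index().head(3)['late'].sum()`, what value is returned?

group by grade, mean of late:
grade
B    7.00
C    7.00
D    5.00
E    7.25
Name: late, dtype: float64
reset_index():
  grade  late
0     B  7.00
1     C  7.00
2     D  5.00
3     E  7.25
take first 3 rows:
  grade  late
0     B   7.0
1     C   7.0
2     D   5.0

19.0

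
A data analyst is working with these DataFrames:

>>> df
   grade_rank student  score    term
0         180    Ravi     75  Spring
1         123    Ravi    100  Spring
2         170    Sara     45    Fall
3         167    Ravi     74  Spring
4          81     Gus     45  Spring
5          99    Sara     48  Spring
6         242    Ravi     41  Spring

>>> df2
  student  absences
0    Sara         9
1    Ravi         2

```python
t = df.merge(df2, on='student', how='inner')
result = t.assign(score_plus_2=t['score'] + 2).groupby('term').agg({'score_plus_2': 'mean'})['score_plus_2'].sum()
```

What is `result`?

merge on 'student' (how='inner') → 6 rows:
   grade_rank student  score    term  absences
0         180    Ravi     75  Spring         2
1         123    Ravi    100  Spring         2
2         170    Sara     45    Fall         9
3         167    Ravi     74  Spring         2
4          99    Sara     48  Spring         9
5         242    Ravi     41  Spring         2
add column score_plus_2 = t['score'] + 2:
   grade_rank student  score    term  absences  score_plus_2
0         180    Ravi     75  Spring         2            77
1         123    Ravi    100  Spring         2           102
2         170    Sara     45    Fall         9            47
3         167    Ravi     74  Spring         2            76
4          99    Sara     48  Spring         9            50
5         242    Ravi     41  Spring         2            43
group by term, mean of score_plus_2:
        score_plus_2
term                
Fall            47.0
Spring          69.6

116.6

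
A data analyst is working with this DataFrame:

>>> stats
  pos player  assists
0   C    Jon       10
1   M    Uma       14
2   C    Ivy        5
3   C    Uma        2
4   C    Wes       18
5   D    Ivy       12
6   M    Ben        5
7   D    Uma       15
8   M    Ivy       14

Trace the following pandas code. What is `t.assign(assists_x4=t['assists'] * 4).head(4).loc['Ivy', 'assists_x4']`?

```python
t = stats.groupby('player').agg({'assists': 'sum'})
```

group by player, sum of assists:
        assists
player         
Ben           5
Ivy          31
Jon          10
Uma          31
Wes          18
add column assists_x4 = t['assists'] * 4:
        assists  assists_x4
player                     
Ben           5          20
Ivy          31         124
Jon          10          40
Uma          31         124
Wes          18          72
take first 4 rows:
        assists  assists_x4
player                     
Ben           5          20
Ivy          31         124
Jon          10          40
Uma          31         124

124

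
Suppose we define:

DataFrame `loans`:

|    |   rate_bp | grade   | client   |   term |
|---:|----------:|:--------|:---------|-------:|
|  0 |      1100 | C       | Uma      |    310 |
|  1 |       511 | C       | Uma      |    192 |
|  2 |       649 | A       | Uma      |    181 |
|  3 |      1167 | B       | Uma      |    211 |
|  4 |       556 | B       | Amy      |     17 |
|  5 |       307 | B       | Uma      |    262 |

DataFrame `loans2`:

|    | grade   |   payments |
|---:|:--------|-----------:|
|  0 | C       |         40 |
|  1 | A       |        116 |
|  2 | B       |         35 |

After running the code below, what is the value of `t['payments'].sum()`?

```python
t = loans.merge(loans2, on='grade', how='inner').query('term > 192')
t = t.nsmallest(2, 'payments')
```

70

merge on 'grade' (how='inner') → 6 rows:
   rate_bp grade client  term  payments
0     1100     C    Uma   310        40
1      511     C    Uma   192        40
2      649     A    Uma   181       116
3     1167     B    Uma   211        35
4      556     B    Amy    17        35
5      307     B    Uma   262        35
filter rows where term > 192:
   rate_bp grade client  term  payments
0     1100     C    Uma   310        40
3     1167     B    Uma   211        35
5      307     B    Uma   262        35
take 2 rows with smallest payments:
   rate_bp grade client  term  payments
3     1167     B    Uma   211        35
5      307     B    Uma   262        35
Reading off the sum of column 'payments', we get 70.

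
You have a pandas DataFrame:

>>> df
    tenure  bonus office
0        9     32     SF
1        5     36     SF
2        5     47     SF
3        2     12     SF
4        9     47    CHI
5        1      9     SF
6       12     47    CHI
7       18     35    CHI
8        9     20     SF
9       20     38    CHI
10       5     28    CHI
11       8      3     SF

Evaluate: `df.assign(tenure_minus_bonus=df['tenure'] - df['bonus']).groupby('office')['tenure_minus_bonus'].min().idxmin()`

add column tenure_minus_bonus = df['tenure'] - df['bonus']:
    tenure  bonus office  tenure_minus_bonus
0        9     32     SF                 -23
1        5     36     SF                 -31
2        5     47     SF                 -42
3        2     12     SF                 -10
4        9     47    CHI                 -38
5        1      9     SF                  -8
6       12     47    CHI                 -35
7       18     35    CHI                 -17
8        9     20     SF                 -11
9       20     38    CHI                 -18
10       5     28    CHI                 -23
11       8      3     SF                   5
group by office, min of tenure_minus_bonus:
office
CHI   -38
SF    -42
Name: tenure_minus_bonus, dtype: int64
Finally, label with the smallest value = SF.

SF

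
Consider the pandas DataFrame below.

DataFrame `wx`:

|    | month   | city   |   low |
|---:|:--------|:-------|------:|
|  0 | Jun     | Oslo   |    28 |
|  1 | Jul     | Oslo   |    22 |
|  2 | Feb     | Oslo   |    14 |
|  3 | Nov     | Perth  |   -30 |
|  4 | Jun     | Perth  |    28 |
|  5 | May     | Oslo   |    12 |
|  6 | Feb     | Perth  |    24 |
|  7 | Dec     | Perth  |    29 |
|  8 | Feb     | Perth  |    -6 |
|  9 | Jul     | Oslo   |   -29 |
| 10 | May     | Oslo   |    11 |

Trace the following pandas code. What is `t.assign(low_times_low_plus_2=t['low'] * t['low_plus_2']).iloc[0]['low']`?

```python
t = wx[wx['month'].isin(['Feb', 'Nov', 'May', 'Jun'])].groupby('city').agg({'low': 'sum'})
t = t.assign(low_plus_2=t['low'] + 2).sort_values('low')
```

16

filter rows where month in ['Feb', 'Nov', 'May', 'Jun']:
   month   city  low
0    Jun   Oslo   28
2    Feb   Oslo   14
3    Nov  Perth  -30
4    Jun  Perth   28
5    May   Oslo   12
6    Feb  Perth   24
8    Feb  Perth   -6
10   May   Oslo   11
group by city, sum of low:
       low
city      
Oslo    65
Perth   16
add column low_plus_2 = t['low'] + 2:
       low  low_plus_2
city                  
Oslo    65          67
Perth   16          18
sort by low:
       low  low_plus_2
city                  
Perth   16          18
Oslo    65          67
add column low_times_low_plus_2 = t['low'] * t['low_plus_2']:
       low  low_plus_2  low_times_low_plus_2
city                                        
Perth   16          18                   288
Oslo    65          67                  4355
Finally, value at position 0, column 'low' = 16.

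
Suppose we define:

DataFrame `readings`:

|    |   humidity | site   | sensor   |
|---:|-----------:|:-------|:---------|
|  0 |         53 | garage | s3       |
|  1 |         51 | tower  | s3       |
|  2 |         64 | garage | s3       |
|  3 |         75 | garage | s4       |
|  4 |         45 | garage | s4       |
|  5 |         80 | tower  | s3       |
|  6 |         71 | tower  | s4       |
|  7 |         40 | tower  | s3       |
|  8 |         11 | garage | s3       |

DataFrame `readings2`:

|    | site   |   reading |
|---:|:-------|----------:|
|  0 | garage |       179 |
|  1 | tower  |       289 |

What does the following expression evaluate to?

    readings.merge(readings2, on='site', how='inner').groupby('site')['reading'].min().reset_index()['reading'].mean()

merge on 'site' (how='inner') → 9 rows:
   humidity    site sensor  reading
0        53  garage     s3      179
1        51   tower     s3      289
2        64  garage     s3      179
3        75  garage     s4      179
4        45  garage     s4      179
5        80   tower     s3      289
6        71   tower     s4      289
7        40   tower     s3      289
8        11  garage     s3      179
group by site, min of reading:
site
garage    179
tower     289
Name: reading, dtype: int64
reset_index():
     site  reading
0  garage      179
1   tower      289
The mean of column 'reading' is 234.0.

234.0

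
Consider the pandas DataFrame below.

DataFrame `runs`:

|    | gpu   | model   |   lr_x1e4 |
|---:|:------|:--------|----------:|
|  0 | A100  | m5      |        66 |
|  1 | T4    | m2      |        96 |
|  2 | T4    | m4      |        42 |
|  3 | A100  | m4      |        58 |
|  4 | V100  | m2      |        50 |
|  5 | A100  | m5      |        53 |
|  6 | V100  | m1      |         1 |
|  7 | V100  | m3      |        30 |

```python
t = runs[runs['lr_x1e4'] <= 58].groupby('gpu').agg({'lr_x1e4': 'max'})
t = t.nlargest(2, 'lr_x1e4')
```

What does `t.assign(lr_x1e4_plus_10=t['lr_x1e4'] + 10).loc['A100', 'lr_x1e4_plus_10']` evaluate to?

filter rows where lr_x1e4 <= 58:
    gpu model  lr_x1e4
2    T4    m4       42
3  A100    m4       58
4  V100    m2       50
5  A100    m5       53
6  V100    m1        1
7  V100    m3       30
group by gpu, max of lr_x1e4:
      lr_x1e4
gpu          
A100       58
T4         42
V100       50
take 2 rows with largest lr_x1e4:
      lr_x1e4
gpu          
A100       58
V100       50
add column lr_x1e4_plus_10 = t['lr_x1e4'] + 10:
      lr_x1e4  lr_x1e4_plus_10
gpu                           
A100       58               68
V100       50               60
Reading off the value at row 'A100', column 'lr_x1e4_plus_10', we get 68.

68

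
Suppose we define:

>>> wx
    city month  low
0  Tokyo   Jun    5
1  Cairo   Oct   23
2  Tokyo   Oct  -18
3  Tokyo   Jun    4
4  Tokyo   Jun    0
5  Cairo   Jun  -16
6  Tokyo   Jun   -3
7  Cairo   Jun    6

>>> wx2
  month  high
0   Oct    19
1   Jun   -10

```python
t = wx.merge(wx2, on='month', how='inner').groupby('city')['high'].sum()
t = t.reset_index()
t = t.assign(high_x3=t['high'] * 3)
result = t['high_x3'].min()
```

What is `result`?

merge on 'month' (how='inner') → 8 rows:
    city month  low  high
0  Tokyo   Jun    5   -10
1  Cairo   Oct   23    19
2  Tokyo   Oct  -18    19
3  Tokyo   Jun    4   -10
4  Tokyo   Jun    0   -10
5  Cairo   Jun  -16   -10
6  Tokyo   Jun   -3   -10
7  Cairo   Jun    6   -10
group by city, sum of high:
city
Cairo    -1
Tokyo   -21
Name: high, dtype: int64
reset_index():
    city  high
0  Cairo    -1
1  Tokyo   -21
add column high_x3 = t['high'] * 3:
    city  high  high_x3
0  Cairo    -1       -3
1  Tokyo   -21      -63
Hence -63.

-63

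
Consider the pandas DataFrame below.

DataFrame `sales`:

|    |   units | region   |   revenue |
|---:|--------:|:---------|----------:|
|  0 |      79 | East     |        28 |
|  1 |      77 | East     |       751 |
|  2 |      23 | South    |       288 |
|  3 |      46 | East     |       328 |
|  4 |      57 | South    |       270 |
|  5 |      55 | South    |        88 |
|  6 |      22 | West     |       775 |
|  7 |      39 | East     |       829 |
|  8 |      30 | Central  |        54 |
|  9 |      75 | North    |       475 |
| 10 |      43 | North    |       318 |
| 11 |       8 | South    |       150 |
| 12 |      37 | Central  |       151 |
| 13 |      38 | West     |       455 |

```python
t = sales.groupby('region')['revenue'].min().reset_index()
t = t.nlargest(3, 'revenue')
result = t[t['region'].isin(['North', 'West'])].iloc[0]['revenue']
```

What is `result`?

455

group by region, min of revenue:
region
Central     54
East        28
North      318
South       88
West       455
Name: revenue, dtype: int64
reset_index():
    region  revenue
0  Central       54
1     East       28
2    North      318
3    South       88
4     West      455
take 3 rows with largest revenue:
  region  revenue
4   West      455
2  North      318
3  South       88
filter rows where region in ['North', 'West']:
  region  revenue
4   West      455
2  North      318
Reading off the value at position 0, column 'revenue', we get 455.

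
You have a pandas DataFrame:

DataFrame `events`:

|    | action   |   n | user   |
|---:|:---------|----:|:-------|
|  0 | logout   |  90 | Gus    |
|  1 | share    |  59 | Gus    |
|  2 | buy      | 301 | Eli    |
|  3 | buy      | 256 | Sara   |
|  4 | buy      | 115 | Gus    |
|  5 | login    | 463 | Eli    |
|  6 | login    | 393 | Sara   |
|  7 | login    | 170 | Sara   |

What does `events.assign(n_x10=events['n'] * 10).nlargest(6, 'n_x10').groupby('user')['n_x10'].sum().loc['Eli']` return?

add column n_x10 = events['n'] * 10:
   action    n  user  n_x10
0  logout   90   Gus    900
1   share   59   Gus    590
2     buy  301   Eli   3010
3     buy  256  Sara   2560
4     buy  115   Gus   1150
5   login  463   Eli   4630
6   login  393  Sara   3930
7   login  170  Sara   1700
take 6 rows with largest n_x10:
  action    n  user  n_x10
5  login  463   Eli   4630
6  login  393  Sara   3930
2    buy  301   Eli   3010
3    buy  256  Sara   2560
7  login  170  Sara   1700
4    buy  115   Gus   1150
group by user, sum of n_x10:
user
Eli     7640
Gus     1150
Sara    8190
Name: n_x10, dtype: int64
value at index 'Eli' → 7640

7640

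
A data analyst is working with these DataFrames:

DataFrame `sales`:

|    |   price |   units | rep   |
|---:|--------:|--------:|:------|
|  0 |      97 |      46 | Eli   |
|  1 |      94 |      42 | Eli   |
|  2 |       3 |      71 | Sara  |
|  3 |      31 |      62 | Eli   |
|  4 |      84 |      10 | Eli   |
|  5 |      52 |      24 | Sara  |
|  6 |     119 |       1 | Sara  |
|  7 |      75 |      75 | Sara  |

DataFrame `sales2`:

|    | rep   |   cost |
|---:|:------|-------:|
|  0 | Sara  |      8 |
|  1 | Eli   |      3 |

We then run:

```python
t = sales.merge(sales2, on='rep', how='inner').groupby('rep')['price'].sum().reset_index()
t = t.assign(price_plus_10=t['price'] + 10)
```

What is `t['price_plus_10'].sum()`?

merge on 'rep' (how='inner') → 8 rows:
   price  units   rep  cost
0     97     46   Eli     3
1     94     42   Eli     3
2      3     71  Sara     8
3     31     62   Eli     3
4     84     10   Eli     3
5     52     24  Sara     8
6    119      1  Sara     8
7     75     75  Sara     8
group by rep, sum of price:
rep
Eli     306
Sara    249
Name: price, dtype: int64
reset_index():
    rep  price
0   Eli    306
1  Sara    249
add column price_plus_10 = t['price'] + 10:
    rep  price  price_plus_10
0   Eli    306            316
1  Sara    249            259

575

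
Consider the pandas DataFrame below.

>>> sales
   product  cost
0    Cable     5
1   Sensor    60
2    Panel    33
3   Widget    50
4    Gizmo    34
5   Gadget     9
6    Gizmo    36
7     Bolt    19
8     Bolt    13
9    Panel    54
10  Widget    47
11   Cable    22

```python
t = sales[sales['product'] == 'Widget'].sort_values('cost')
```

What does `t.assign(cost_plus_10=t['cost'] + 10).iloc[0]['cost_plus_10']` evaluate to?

57

filter rows where product == 'Widget':
   product  cost
3   Widget    50
10  Widget    47
sort by cost:
   product  cost
10  Widget    47
3   Widget    50
add column cost_plus_10 = t['cost'] + 10:
   product  cost  cost_plus_10
10  Widget    47            57
3   Widget    50            60
The value at position 0, column 'cost_plus_10' is 57.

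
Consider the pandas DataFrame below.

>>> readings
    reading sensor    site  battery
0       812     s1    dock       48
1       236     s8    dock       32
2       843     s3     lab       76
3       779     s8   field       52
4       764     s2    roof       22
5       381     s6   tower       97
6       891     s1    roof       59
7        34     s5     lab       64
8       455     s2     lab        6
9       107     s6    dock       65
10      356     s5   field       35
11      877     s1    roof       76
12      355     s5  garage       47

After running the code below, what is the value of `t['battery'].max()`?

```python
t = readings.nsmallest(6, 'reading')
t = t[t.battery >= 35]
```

take 6 rows with smallest reading:
    reading sensor    site  battery
7        34     s5     lab       64
9       107     s6    dock       65
1       236     s8    dock       32
12      355     s5  garage       47
10      356     s5   field       35
5       381     s6   tower       97
filter rows where battery >= 35:
    reading sensor    site  battery
7        34     s5     lab       64
9       107     s6    dock       65
12      355     s5  garage       47
10      356     s5   field       35
5       381     s6   tower       97
Reading off the max of column 'battery', we get 97.

97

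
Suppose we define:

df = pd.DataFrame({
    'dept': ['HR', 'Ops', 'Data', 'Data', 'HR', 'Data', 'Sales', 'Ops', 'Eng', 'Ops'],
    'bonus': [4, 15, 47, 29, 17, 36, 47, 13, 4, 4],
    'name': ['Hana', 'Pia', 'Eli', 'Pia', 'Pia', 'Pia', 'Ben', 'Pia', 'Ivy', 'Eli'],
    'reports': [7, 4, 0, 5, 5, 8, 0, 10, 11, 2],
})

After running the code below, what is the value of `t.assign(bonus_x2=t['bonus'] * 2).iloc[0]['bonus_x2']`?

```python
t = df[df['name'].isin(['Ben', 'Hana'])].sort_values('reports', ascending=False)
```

filter rows where name in ['Ben', 'Hana']:
    dept  bonus  name  reports
0     HR      4  Hana        7
6  Sales     47   Ben        0
sort by reports descending:
    dept  bonus  name  reports
0     HR      4  Hana        7
6  Sales     47   Ben        0
add column bonus_x2 = t['bonus'] * 2:
    dept  bonus  name  reports  bonus_x2
0     HR      4  Hana        7         8
6  Sales     47   Ben        0        94
So iloc[0]['bonus_x2'] = 8.

8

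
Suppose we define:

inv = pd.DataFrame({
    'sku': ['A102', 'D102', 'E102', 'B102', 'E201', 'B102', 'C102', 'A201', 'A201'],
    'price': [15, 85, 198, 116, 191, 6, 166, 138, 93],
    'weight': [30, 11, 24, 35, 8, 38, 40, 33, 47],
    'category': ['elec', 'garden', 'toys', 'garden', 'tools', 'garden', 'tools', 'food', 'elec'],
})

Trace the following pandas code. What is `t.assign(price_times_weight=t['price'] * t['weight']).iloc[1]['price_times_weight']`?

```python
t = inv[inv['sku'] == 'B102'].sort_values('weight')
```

228

filter rows where sku == 'B102':
    sku  price  weight category
3  B102    116      35   garden
5  B102      6      38   garden
sort by weight:
    sku  price  weight category
3  B102    116      35   garden
5  B102      6      38   garden
add column price_times_weight = t['price'] * t['weight']:
    sku  price  weight category  price_times_weight
3  B102    116      35   garden                4060
5  B102      6      38   garden                 228
The value at position 1, column 'price_times_weight' is 228.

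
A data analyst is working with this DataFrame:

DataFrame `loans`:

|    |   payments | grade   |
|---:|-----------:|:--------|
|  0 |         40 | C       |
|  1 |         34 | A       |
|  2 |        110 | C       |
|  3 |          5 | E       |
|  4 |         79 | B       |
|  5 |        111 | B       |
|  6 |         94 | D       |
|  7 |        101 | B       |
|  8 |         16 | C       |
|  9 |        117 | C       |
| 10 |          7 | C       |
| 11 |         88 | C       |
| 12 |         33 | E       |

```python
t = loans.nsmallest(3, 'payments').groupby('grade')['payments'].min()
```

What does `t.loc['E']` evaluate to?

take 3 rows with smallest payments:
    payments grade
3          5     E
10         7     C
8         16     C
group by grade, min of payments:
grade
C    7
E    5
Name: payments, dtype: int64
Hence 5.

5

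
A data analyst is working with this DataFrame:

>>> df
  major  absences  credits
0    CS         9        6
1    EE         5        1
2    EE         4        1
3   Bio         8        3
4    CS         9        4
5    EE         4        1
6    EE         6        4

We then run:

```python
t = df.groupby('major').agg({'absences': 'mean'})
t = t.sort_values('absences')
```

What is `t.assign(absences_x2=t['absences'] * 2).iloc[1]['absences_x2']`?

group by major, mean of absences:
       absences
major          
Bio        8.00
CS         9.00
EE         4.75
sort by absences:
       absences
major          
EE         4.75
Bio        8.00
CS         9.00
add column absences_x2 = t['absences'] * 2:
       absences  absences_x2
major                       
EE         4.75          9.5
Bio        8.00         16.0
CS         9.00         18.0

16.0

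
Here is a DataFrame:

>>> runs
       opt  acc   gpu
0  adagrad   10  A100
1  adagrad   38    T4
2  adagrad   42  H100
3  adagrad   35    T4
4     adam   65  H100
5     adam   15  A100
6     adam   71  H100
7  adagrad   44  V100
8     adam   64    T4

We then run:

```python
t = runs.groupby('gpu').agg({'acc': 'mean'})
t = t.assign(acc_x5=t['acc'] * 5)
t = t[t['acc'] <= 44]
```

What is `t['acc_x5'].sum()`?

282.5

group by gpu, mean of acc:
            acc
gpu            
A100  12.500000
H100  59.333333
T4    45.666667
V100  44.000000
add column acc_x5 = t['acc'] * 5:
            acc      acc_x5
gpu                        
A100  12.500000   62.500000
H100  59.333333  296.666667
T4    45.666667  228.333333
V100  44.000000  220.000000
filter rows where acc <= 44:
       acc  acc_x5
gpu               
A100  12.5    62.5
V100  44.0   220.0
Hence 282.5.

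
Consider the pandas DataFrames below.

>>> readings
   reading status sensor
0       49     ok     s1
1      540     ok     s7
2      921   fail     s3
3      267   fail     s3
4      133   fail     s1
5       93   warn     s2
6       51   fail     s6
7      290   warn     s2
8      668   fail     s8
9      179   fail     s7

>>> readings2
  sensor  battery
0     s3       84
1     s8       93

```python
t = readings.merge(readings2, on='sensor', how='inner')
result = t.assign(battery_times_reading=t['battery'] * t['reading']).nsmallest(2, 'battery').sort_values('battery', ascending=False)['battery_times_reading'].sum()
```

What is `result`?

99792

merge on 'sensor' (how='inner') → 3 rows:
   reading status sensor  battery
0      921   fail     s3       84
1      267   fail     s3       84
2      668   fail     s8       93
add column battery_times_reading = t['battery'] * t['reading']:
   reading status sensor  battery  battery_times_reading
0      921   fail     s3       84                  77364
1      267   fail     s3       84                  22428
2      668   fail     s8       93                  62124
take 2 rows with smallest battery:
   reading status sensor  battery  battery_times_reading
0      921   fail     s3       84                  77364
1      267   fail     s3       84                  22428
sort by battery descending:
   reading status sensor  battery  battery_times_reading
0      921   fail     s3       84                  77364
1      267   fail     s3       84                  22428
So sum() = 99792.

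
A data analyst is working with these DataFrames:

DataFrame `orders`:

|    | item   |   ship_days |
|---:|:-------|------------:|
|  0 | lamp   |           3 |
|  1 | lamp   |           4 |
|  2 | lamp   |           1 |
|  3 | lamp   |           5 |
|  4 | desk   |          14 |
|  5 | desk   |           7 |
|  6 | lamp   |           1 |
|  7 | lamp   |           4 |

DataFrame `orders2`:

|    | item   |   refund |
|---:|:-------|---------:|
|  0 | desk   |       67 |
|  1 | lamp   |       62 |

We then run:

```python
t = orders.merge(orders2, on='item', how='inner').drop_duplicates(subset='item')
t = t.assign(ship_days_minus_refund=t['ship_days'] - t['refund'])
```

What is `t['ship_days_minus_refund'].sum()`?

merge on 'item' (how='inner') → 8 rows:
   item  ship_days  refund
0  lamp          3      62
1  lamp          4      62
2  lamp          1      62
3  lamp          5      62
4  desk         14      67
5  desk          7      67
6  lamp          1      62
7  lamp          4      62
drop duplicate item (keep=first):
   item  ship_days  refund
0  lamp          3      62
4  desk         14      67
add column ship_days_minus_refund = t['ship_days'] - t['refund']:
   item  ship_days  refund  ship_days_minus_refund
0  lamp          3      62                     -59
4  desk         14      67                     -53
The sum of column 'ship_days_minus_refund' is -112.

-112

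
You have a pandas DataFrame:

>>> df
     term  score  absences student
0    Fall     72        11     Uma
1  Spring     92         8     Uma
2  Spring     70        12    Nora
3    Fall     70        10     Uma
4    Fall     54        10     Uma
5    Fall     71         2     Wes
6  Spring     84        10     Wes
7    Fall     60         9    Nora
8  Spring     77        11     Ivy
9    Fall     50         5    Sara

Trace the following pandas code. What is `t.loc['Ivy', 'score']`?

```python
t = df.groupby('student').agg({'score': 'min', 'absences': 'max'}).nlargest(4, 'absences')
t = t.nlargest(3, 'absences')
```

77

group by student: min(score), max(absences):
         score  absences
student                 
Ivy         77        11
Nora        60        12
Sara        50         5
Uma         54        11
Wes         71        10
take 4 rows with largest absences:
         score  absences
student                 
Nora        60        12
Ivy         77        11
Uma         54        11
Wes         71        10
take 3 rows with largest absences:
         score  absences
student                 
Nora        60        12
Ivy         77        11
Uma         54        11
Then the value at row 'Ivy', column 'score': 77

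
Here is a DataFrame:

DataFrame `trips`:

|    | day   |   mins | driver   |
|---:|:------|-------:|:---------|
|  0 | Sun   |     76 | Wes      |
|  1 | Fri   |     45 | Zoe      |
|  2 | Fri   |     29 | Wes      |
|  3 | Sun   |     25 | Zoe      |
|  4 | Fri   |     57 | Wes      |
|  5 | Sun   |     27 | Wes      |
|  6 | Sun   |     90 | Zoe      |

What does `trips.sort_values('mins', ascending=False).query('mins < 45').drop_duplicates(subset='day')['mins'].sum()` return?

sort by mins descending:
   day  mins driver
6  Sun    90    Zoe
0  Sun    76    Wes
4  Fri    57    Wes
1  Fri    45    Zoe
2  Fri    29    Wes
5  Sun    27    Wes
3  Sun    25    Zoe
filter rows where mins < 45:
   day  mins driver
2  Fri    29    Wes
5  Sun    27    Wes
3  Sun    25    Zoe
drop duplicate day (keep=first):
   day  mins driver
2  Fri    29    Wes
5  Sun    27    Wes
So sum() = 56.

56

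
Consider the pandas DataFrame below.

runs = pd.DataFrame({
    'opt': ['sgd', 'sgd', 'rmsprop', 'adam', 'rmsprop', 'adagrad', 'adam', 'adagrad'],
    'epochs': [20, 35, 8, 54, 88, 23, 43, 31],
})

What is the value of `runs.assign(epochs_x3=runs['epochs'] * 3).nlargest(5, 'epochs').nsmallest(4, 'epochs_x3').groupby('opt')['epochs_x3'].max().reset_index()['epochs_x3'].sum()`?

360

add column epochs_x3 = runs['epochs'] * 3:
       opt  epochs  epochs_x3
0      sgd      20         60
1      sgd      35        105
2  rmsprop       8         24
3     adam      54        162
4  rmsprop      88        264
5  adagrad      23         69
6     adam      43        129
7  adagrad      31         93
take 5 rows with largest epochs:
       opt  epochs  epochs_x3
4  rmsprop      88        264
3     adam      54        162
6     adam      43        129
1      sgd      35        105
7  adagrad      31         93
take 4 rows with smallest epochs_x3:
       opt  epochs  epochs_x3
7  adagrad      31         93
1      sgd      35        105
6     adam      43        129
3     adam      54        162
group by opt, max of epochs_x3:
opt
adagrad     93
adam       162
sgd        105
Name: epochs_x3, dtype: int64
reset_index():
       opt  epochs_x3
0  adagrad         93
1     adam        162
2      sgd        105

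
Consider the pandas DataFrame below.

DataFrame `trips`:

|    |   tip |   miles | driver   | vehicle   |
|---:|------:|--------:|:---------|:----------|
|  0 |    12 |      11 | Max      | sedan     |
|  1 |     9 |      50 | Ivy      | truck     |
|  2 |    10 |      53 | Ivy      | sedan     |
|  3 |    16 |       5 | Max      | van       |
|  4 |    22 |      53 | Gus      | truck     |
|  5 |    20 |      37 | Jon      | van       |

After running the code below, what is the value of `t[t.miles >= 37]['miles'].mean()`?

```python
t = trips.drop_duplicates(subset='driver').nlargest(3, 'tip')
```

45.0

drop duplicate driver (keep=first):
   tip  miles driver vehicle
0   12     11    Max   sedan
1    9     50    Ivy   truck
4   22     53    Gus   truck
5   20     37    Jon     van
take 3 rows with largest tip:
   tip  miles driver vehicle
4   22     53    Gus   truck
5   20     37    Jon     van
0   12     11    Max   sedan
filter rows where miles >= 37:
   tip  miles driver vehicle
4   22     53    Gus   truck
5   20     37    Jon     van
Then the mean of column 'miles': 45.0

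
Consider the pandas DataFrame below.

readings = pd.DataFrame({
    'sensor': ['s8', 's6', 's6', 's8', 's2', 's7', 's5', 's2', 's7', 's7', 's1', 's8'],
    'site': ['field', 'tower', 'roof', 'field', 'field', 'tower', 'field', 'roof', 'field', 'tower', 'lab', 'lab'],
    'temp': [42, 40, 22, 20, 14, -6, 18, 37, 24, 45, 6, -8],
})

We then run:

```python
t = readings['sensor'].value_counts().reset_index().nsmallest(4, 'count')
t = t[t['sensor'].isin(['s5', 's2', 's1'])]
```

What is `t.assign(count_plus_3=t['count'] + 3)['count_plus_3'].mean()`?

value_counts of sensor:
sensor
s8    3
s7    3
s6    2
s2    2
s5    1
s1    1
Name: count, dtype: int64
reset_index():
  sensor  count
0     s8      3
1     s7      3
2     s6      2
3     s2      2
4     s5      1
5     s1      1
take 4 rows with smallest count:
  sensor  count
4     s5      1
5     s1      1
2     s6      2
3     s2      2
filter rows where sensor in ['s5', 's2', 's1']:
  sensor  count
4     s5      1
5     s1      1
3     s2      2
add column count_plus_3 = t['count'] + 3:
  sensor  count  count_plus_3
4     s5      1             4
5     s1      1             4
3     s2      2             5

4.33333333333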